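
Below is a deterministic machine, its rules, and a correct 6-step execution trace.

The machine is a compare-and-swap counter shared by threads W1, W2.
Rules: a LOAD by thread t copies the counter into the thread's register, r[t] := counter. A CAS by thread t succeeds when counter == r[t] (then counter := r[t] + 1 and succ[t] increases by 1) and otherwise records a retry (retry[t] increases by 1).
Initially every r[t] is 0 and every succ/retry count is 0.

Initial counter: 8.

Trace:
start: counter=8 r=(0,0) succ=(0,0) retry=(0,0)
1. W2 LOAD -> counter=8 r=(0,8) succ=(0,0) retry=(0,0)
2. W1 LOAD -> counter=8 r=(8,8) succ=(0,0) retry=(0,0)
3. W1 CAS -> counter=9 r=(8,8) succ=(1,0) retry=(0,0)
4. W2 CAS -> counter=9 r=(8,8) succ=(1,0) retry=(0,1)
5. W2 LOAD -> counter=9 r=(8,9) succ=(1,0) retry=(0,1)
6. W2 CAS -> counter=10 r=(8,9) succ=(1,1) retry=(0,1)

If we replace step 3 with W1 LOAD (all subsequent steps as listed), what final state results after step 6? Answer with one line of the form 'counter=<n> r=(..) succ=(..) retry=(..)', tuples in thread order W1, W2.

(re-executing from step 3 with the substitution; state before step 3: counter=8 r=(8,8) succ=(0,0) retry=(0,0))
3. W1 LOAD -> counter=8 r=(8,8) succ=(0,0) retry=(0,0)
4. W2 CAS -> counter=9 r=(8,8) succ=(0,1) retry=(0,0)
5. W2 LOAD -> counter=9 r=(8,9) succ=(0,1) retry=(0,0)
6. W2 CAS -> counter=10 r=(8,9) succ=(0,2) retry=(0,0)

counter=10 r=(8,9) succ=(0,2) retry=(0,0)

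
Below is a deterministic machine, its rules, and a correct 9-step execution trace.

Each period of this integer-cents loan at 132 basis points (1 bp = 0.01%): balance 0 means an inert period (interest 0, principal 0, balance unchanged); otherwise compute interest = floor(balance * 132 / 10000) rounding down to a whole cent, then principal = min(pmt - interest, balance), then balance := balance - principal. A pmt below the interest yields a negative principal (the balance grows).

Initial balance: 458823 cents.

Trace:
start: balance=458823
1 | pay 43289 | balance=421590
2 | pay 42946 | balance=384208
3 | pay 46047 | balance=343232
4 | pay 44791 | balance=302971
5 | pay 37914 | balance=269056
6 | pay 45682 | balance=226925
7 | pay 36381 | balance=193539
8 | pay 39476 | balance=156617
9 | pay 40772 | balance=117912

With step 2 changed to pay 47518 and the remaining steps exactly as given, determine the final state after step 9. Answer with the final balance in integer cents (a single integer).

112901

(re-executing from step 2 with the substitution; state before step 2: balance=421590)
2 | pay 47518 | balance=379636
3 | pay 46047 | balance=338600
4 | pay 44791 | balance=298278
5 | pay 37914 | balance=264301
6 | pay 45682 | balance=222107
7 | pay 36381 | balance=188657
8 | pay 39476 | balance=151671
9 | pay 40772 | balance=112901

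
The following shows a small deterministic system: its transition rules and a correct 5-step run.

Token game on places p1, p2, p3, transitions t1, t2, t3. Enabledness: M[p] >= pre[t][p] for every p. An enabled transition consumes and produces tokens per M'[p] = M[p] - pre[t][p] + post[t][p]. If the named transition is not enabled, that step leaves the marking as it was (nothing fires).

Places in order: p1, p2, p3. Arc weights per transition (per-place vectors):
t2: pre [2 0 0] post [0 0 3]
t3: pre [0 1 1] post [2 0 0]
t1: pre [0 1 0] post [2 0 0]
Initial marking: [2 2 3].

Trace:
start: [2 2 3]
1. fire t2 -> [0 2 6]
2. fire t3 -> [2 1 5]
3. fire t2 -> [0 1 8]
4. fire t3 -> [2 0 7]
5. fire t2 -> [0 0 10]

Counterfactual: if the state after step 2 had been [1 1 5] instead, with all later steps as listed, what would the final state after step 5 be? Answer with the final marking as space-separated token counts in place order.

1 0 7

state after step 2 := [1 1 5]
3. fire t2 -> [1 1 5]
4. fire t3 -> [3 0 4]
5. fire t2 -> [1 0 7]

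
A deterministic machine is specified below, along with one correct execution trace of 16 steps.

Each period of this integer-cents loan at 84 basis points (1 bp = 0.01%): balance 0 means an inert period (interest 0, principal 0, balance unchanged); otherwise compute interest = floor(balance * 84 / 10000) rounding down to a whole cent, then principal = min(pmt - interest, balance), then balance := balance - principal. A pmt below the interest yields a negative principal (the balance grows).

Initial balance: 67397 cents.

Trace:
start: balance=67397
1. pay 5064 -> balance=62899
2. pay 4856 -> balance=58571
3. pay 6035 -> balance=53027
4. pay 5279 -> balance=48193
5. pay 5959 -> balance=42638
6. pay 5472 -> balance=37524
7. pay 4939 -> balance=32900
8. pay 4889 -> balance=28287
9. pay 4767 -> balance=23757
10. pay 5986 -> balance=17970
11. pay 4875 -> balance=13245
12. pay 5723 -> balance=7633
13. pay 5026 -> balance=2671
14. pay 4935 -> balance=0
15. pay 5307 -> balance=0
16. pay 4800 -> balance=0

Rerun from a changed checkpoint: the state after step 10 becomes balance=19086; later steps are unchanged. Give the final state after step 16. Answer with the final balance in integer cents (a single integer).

state after step 10 := balance=19086
11. pay 4875 -> balance=14371
12. pay 5723 -> balance=8768
13. pay 5026 -> balance=3815
14. pay 4935 -> balance=0
15. pay 5307 -> balance=0
16. pay 4800 -> balance=0

0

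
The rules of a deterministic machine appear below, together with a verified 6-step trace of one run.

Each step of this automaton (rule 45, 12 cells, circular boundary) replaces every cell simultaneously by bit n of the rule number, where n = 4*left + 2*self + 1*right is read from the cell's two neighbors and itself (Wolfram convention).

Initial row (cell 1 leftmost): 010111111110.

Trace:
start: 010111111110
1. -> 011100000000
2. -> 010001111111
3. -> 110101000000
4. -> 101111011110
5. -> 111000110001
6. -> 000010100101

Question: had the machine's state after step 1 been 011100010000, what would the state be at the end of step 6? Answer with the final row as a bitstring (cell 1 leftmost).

state after step 1 := 011100010000
2. -> 010001010111
3. -> 110101111100
4. -> 101111000000
5. -> 111000011110
6. -> 100011010001

100011010001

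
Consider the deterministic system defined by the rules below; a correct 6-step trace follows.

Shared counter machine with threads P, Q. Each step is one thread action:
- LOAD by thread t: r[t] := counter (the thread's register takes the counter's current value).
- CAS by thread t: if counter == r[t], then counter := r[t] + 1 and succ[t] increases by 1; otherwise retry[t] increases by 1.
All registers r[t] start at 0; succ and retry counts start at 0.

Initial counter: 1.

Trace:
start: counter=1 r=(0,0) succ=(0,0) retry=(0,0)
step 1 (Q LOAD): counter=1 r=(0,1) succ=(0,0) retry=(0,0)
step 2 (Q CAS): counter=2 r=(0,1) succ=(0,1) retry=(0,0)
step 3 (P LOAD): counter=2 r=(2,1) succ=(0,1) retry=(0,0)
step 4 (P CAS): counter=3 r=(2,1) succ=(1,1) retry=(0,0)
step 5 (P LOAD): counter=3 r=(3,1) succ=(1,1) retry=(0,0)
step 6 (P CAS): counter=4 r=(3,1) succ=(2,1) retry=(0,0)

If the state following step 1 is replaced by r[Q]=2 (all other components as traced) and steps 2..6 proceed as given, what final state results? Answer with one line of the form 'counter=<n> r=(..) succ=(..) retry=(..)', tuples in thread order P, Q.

counter=3 r=(2,2) succ=(2,0) retry=(0,1)

state after step 1 := counter=1 r=(0,2) succ=(0,0) retry=(0,0)
step 2 (Q CAS): counter=1 r=(0,2) succ=(0,0) retry=(0,1)
step 3 (P LOAD): counter=1 r=(1,2) succ=(0,0) retry=(0,1)
step 4 (P CAS): counter=2 r=(1,2) succ=(1,0) retry=(0,1)
step 5 (P LOAD): counter=2 r=(2,2) succ=(1,0) retry=(0,1)
step 6 (P CAS): counter=3 r=(2,2) succ=(2,0) retry=(0,1)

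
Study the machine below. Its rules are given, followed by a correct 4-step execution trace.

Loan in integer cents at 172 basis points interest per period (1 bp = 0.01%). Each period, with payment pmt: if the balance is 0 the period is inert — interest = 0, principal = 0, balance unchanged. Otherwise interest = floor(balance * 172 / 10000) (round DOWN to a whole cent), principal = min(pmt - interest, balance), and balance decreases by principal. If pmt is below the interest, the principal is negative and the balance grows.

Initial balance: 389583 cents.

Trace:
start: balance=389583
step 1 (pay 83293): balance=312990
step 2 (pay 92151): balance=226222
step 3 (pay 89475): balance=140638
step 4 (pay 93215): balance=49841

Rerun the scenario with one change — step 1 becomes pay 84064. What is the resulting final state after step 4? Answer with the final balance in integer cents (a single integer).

(re-executing from step 1 with the substitution; state before step 1: balance=389583)
step 1 (pay 84064): balance=312219
step 2 (pay 92151): balance=225438
step 3 (pay 89475): balance=139840
step 4 (pay 93215): balance=49030

49030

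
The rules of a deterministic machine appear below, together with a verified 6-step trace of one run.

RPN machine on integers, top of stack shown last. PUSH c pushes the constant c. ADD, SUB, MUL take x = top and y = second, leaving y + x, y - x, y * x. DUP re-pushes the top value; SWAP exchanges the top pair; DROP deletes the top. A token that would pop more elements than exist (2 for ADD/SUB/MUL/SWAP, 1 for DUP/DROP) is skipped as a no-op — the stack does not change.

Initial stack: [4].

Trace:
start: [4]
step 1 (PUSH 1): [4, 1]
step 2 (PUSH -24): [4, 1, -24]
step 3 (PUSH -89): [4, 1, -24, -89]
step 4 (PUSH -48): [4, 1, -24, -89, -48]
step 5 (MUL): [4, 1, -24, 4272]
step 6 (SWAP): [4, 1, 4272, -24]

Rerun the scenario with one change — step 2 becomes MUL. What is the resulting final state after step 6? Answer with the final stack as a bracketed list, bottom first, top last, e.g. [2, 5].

(re-executing from step 2 with the substitution; state before step 2: [4, 1])
step 2 (MUL): [4]
step 3 (PUSH -89): [4, -89]
step 4 (PUSH -48): [4, -89, -48]
step 5 (MUL): [4, 4272]
step 6 (SWAP): [4272, 4]

[4272, 4]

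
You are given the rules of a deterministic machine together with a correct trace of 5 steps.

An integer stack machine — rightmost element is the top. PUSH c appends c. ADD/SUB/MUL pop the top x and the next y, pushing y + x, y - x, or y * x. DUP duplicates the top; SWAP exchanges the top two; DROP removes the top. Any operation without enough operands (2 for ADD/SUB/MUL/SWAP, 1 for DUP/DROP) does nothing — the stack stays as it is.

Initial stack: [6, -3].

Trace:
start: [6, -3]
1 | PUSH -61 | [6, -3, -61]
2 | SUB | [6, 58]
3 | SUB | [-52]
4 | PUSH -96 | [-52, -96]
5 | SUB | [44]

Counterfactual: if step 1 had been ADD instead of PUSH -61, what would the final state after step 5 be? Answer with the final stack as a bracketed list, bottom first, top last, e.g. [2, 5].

(re-executing from step 1 with the substitution; state before step 1: [6, -3])
1 | ADD | [3]
2 | SUB | [3]
3 | SUB | [3]
4 | PUSH -96 | [3, -96]
5 | SUB | [99]

[99]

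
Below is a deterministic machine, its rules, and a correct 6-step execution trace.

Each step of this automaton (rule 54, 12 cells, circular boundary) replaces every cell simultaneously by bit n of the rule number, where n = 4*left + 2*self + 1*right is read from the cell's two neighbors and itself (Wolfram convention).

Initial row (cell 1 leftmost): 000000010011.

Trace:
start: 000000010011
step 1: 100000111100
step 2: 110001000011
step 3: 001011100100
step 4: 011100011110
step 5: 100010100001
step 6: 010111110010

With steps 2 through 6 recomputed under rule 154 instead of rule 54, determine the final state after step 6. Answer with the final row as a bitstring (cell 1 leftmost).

(re-executing steps 2..6 under rule 154; state before step 2: 100000111100)
step 2: 010001111011
step 3: 001011110010
step 4: 010011101101
step 5: 001111001000
step 6: 011110110100

011110110100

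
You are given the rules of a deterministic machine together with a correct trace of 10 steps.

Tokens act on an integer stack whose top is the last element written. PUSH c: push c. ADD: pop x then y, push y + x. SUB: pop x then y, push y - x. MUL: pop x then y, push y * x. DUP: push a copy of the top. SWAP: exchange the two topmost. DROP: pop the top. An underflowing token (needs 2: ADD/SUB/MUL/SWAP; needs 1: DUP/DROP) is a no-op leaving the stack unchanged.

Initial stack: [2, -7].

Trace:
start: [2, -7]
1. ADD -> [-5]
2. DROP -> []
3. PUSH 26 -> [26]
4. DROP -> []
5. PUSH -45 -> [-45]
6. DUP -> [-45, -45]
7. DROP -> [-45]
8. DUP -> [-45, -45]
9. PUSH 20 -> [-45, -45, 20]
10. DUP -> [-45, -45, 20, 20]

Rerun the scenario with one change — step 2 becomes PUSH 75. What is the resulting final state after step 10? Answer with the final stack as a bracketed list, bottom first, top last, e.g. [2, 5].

(re-executing from step 2 with the substitution; state before step 2: [-5])
2. PUSH 75 -> [-5, 75]
3. PUSH 26 -> [-5, 75, 26]
4. DROP -> [-5, 75]
5. PUSH -45 -> [-5, 75, -45]
6. DUP -> [-5, 75, -45, -45]
7. DROP -> [-5, 75, -45]
8. DUP -> [-5, 75, -45, -45]
9. PUSH 20 -> [-5, 75, -45, -45, 20]
10. DUP -> [-5, 75, -45, -45, 20, 20]

[-5, 75, -45, -45, 20, 20]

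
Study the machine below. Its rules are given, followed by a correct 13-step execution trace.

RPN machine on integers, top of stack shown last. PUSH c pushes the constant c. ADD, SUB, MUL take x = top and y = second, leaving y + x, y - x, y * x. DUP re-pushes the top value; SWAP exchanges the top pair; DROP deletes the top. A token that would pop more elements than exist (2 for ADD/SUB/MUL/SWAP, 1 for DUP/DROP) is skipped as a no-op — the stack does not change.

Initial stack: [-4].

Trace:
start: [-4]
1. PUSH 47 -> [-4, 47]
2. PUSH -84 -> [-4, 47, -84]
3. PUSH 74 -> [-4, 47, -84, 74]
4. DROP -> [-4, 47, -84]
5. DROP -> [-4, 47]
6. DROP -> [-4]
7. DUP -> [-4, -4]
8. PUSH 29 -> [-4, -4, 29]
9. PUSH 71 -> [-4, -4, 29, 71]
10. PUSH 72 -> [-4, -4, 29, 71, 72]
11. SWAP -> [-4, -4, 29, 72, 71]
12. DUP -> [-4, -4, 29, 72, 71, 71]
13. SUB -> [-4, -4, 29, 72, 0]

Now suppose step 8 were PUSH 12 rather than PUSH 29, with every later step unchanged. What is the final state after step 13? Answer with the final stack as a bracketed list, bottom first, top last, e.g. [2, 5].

(re-executing from step 8 with the substitution; state before step 8: [-4, -4])
8. PUSH 12 -> [-4, -4, 12]
9. PUSH 71 -> [-4, -4, 12, 71]
10. PUSH 72 -> [-4, -4, 12, 71, 72]
11. SWAP -> [-4, -4, 12, 72, 71]
12. DUP -> [-4, -4, 12, 72, 71, 71]
13. SUB -> [-4, -4, 12, 72, 0]

[-4, -4, 12, 72, 0]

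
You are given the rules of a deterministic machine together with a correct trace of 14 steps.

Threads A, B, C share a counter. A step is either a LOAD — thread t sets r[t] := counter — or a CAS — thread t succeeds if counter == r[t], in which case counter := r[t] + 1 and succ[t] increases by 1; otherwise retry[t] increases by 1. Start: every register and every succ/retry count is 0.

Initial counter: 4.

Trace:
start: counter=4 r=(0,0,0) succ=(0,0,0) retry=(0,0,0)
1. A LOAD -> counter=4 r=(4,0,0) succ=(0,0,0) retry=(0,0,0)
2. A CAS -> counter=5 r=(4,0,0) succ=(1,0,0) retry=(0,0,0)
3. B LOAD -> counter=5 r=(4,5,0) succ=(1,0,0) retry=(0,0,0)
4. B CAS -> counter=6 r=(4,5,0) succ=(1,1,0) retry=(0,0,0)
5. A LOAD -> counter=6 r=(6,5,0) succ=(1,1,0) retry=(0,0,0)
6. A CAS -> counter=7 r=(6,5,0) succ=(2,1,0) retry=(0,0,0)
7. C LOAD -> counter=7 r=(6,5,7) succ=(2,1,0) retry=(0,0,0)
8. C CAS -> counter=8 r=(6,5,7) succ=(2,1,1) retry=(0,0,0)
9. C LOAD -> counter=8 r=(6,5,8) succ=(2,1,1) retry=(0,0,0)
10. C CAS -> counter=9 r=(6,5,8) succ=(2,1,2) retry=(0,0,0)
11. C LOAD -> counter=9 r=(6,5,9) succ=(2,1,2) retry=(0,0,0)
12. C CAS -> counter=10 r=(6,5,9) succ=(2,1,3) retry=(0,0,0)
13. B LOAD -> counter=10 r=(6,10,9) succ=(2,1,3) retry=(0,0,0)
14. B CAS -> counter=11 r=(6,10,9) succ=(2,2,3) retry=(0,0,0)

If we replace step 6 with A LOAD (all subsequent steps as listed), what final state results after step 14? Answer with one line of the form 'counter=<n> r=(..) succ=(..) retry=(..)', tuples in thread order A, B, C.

counter=10 r=(6,9,8) succ=(1,2,3) retry=(0,0,0)

(re-executing from step 6 with the substitution; state before step 6: counter=6 r=(6,5,0) succ=(1,1,0) retry=(0,0,0))
6. A LOAD -> counter=6 r=(6,5,0) succ=(1,1,0) retry=(0,0,0)
7. C LOAD -> counter=6 r=(6,5,6) succ=(1,1,0) retry=(0,0,0)
8. C CAS -> counter=7 r=(6,5,6) succ=(1,1,1) retry=(0,0,0)
9. C LOAD -> counter=7 r=(6,5,7) succ=(1,1,1) retry=(0,0,0)
10. C CAS -> counter=8 r=(6,5,7) succ=(1,1,2) retry=(0,0,0)
11. C LOAD -> counter=8 r=(6,5,8) succ=(1,1,2) retry=(0,0,0)
12. C CAS -> counter=9 r=(6,5,8) succ=(1,1,3) retry=(0,0,0)
13. B LOAD -> counter=9 r=(6,9,8) succ=(1,1,3) retry=(0,0,0)
14. B CAS -> counter=10 r=(6,9,8) succ=(1,2,3) retry=(0,0,0)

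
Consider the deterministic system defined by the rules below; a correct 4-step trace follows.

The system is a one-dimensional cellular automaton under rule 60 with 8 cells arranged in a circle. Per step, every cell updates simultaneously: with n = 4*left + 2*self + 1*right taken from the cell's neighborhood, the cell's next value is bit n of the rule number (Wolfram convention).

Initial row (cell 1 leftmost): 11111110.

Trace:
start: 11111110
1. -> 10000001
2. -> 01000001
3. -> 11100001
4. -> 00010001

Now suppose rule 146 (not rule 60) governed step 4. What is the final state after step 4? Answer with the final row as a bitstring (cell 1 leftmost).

11010010

(re-executing step 4 under rule 146; state before step 4: 11100001)
4. -> 11010010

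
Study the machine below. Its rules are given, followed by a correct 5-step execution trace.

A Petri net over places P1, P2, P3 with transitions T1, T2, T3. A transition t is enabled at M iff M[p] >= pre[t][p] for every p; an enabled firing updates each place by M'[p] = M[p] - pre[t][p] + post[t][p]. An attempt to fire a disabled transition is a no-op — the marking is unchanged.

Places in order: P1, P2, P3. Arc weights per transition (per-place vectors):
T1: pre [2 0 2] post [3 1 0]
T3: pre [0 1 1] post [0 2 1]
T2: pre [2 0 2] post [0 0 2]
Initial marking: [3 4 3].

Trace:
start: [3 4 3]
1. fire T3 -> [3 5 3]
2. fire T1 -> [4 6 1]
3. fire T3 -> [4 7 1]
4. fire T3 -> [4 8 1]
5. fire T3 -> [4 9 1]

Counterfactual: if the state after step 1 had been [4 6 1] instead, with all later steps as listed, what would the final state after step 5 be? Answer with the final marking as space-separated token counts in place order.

4 9 1

state after step 1 := [4 6 1]
2. fire T1 -> [4 6 1]
3. fire T3 -> [4 7 1]
4. fire T3 -> [4 8 1]
5. fire T3 -> [4 9 1]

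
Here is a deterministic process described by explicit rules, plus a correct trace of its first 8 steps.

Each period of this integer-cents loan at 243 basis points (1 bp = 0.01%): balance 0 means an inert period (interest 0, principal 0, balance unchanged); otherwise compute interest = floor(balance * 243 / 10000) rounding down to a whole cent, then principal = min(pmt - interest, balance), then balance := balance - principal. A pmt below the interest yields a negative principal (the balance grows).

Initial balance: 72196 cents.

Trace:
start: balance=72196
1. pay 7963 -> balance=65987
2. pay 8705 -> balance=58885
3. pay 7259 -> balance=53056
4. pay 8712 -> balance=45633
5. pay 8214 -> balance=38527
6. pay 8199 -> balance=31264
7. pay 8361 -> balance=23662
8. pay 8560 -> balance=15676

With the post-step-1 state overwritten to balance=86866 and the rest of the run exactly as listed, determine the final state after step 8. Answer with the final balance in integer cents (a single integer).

40376

state after step 1 := balance=86866
2. pay 8705 -> balance=80271
3. pay 7259 -> balance=74962
4. pay 8712 -> balance=68071
5. pay 8214 -> balance=61511
6. pay 8199 -> balance=54806
7. pay 8361 -> balance=47776
8. pay 8560 -> balance=40376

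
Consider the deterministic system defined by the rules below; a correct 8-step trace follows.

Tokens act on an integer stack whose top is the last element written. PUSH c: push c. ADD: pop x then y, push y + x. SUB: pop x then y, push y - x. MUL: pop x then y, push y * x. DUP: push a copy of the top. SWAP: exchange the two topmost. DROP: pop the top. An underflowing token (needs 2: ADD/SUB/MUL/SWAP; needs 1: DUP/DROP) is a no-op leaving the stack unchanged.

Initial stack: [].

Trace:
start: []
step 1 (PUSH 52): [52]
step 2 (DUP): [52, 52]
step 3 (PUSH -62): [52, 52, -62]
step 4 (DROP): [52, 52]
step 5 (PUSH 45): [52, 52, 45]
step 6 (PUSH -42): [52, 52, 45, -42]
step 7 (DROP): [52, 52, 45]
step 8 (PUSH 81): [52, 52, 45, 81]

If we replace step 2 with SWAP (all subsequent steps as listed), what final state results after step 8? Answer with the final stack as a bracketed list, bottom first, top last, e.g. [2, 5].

[52, 45, 81]

(re-executing from step 2 with the substitution; state before step 2: [52])
step 2 (SWAP): [52]
step 3 (PUSH -62): [52, -62]
step 4 (DROP): [52]
step 5 (PUSH 45): [52, 45]
step 6 (PUSH -42): [52, 45, -42]
step 7 (DROP): [52, 45]
step 8 (PUSH 81): [52, 45, 81]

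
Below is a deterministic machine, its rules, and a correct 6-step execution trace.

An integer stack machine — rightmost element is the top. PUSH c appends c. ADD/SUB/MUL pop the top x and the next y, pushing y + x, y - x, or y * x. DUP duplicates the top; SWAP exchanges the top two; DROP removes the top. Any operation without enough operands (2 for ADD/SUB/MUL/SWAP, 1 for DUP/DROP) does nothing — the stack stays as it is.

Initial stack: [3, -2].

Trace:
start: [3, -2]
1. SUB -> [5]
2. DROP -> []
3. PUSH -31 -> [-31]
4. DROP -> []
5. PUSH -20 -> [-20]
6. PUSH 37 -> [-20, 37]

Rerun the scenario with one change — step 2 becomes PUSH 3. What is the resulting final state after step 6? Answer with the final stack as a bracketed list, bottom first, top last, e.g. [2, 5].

(re-executing from step 2 with the substitution; state before step 2: [5])
2. PUSH 3 -> [5, 3]
3. PUSH -31 -> [5, 3, -31]
4. DROP -> [5, 3]
5. PUSH -20 -> [5, 3, -20]
6. PUSH 37 -> [5, 3, -20, 37]

[5, 3, -20, 37]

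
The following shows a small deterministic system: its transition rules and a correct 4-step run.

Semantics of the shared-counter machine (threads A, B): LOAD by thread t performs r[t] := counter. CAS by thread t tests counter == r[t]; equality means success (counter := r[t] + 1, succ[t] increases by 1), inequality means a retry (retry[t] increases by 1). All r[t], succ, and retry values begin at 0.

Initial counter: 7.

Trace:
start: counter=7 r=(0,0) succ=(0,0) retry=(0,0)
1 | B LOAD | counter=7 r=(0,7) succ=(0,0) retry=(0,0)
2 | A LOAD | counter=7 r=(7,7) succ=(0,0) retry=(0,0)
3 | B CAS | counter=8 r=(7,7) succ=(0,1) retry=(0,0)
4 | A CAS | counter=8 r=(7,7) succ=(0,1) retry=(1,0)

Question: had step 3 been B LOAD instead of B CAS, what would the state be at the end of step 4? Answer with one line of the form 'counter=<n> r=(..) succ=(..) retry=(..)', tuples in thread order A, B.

counter=8 r=(7,7) succ=(1,0) retry=(0,0)

(re-executing from step 3 with the substitution; state before step 3: counter=7 r=(7,7) succ=(0,0) retry=(0,0))
3 | B LOAD | counter=7 r=(7,7) succ=(0,0) retry=(0,0)
4 | A CAS | counter=8 r=(7,7) succ=(1,0) retry=(0,0)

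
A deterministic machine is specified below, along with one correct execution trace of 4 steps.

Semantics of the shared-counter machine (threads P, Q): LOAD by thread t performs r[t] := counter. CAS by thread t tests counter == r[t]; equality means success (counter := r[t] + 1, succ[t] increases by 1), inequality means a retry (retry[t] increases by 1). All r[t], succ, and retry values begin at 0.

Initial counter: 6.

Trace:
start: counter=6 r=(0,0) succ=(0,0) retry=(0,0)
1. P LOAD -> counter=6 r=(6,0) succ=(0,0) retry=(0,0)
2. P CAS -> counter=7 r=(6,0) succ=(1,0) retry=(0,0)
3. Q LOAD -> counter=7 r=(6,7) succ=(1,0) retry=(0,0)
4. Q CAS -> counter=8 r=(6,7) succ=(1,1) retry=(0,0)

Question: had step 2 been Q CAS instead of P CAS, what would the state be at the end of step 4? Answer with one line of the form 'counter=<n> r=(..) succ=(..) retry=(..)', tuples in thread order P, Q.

counter=7 r=(6,6) succ=(0,1) retry=(0,1)

(re-executing from step 2 with the substitution; state before step 2: counter=6 r=(6,0) succ=(0,0) retry=(0,0))
2. Q CAS -> counter=6 r=(6,0) succ=(0,0) retry=(0,1)
3. Q LOAD -> counter=6 r=(6,6) succ=(0,0) retry=(0,1)
4. Q CAS -> counter=7 r=(6,6) succ=(0,1) retry=(0,1)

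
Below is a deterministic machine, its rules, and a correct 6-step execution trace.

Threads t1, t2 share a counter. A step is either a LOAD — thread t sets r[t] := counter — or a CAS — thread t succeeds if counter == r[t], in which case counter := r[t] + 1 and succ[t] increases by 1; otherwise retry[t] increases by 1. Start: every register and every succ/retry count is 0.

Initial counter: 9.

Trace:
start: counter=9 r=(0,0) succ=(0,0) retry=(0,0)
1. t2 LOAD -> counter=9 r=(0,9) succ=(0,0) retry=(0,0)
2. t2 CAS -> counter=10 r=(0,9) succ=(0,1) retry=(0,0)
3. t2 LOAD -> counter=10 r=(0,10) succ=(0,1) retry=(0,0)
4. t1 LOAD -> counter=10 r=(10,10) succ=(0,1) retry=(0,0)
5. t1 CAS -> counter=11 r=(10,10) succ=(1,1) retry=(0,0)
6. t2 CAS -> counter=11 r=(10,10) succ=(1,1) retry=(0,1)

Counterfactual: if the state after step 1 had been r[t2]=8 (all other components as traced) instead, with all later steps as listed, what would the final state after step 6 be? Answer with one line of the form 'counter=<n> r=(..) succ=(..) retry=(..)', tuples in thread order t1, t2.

state after step 1 := counter=9 r=(0,8) succ=(0,0) retry=(0,0)
2. t2 CAS -> counter=9 r=(0,8) succ=(0,0) retry=(0,1)
3. t2 LOAD -> counter=9 r=(0,9) succ=(0,0) retry=(0,1)
4. t1 LOAD -> counter=9 r=(9,9) succ=(0,0) retry=(0,1)
5. t1 CAS -> counter=10 r=(9,9) succ=(1,0) retry=(0,1)
6. t2 CAS -> counter=10 r=(9,9) succ=(1,0) retry=(0,2)

counter=10 r=(9,9) succ=(1,0) retry=(0,2)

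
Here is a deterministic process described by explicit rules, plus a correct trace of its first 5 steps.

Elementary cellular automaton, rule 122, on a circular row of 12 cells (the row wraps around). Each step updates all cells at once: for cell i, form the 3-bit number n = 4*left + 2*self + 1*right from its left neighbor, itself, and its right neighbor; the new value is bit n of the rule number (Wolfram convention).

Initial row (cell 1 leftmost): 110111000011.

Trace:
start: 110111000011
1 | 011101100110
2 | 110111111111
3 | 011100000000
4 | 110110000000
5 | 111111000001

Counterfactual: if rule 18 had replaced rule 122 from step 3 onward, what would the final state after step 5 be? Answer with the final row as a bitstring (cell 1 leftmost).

000000000000

(re-executing steps 3..5 under rule 18; state before step 3: 110111111111)
3 | 000000000000
4 | 000000000000
5 | 000000000000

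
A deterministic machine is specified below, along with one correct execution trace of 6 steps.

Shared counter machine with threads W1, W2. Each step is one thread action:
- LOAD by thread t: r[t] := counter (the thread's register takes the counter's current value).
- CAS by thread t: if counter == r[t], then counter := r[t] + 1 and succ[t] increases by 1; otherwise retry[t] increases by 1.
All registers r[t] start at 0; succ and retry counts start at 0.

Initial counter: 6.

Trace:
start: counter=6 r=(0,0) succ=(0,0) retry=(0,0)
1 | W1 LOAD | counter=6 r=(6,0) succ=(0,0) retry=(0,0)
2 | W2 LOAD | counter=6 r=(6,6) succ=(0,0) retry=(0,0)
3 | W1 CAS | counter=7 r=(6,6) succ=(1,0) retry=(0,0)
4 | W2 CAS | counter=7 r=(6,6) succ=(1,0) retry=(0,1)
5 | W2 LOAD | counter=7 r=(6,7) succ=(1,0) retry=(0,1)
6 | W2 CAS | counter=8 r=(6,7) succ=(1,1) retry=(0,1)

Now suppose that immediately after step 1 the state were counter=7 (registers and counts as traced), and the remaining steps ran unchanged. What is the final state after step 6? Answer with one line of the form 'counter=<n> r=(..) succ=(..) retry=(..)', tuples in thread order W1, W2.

state after step 1 := counter=7 r=(6,0) succ=(0,0) retry=(0,0)
2 | W2 LOAD | counter=7 r=(6,7) succ=(0,0) retry=(0,0)
3 | W1 CAS | counter=7 r=(6,7) succ=(0,0) retry=(1,0)
4 | W2 CAS | counter=8 r=(6,7) succ=(0,1) retry=(1,0)
5 | W2 LOAD | counter=8 r=(6,8) succ=(0,1) retry=(1,0)
6 | W2 CAS | counter=9 r=(6,8) succ=(0,2) retry=(1,0)

counter=9 r=(6,8) succ=(0,2) retry=(1,0)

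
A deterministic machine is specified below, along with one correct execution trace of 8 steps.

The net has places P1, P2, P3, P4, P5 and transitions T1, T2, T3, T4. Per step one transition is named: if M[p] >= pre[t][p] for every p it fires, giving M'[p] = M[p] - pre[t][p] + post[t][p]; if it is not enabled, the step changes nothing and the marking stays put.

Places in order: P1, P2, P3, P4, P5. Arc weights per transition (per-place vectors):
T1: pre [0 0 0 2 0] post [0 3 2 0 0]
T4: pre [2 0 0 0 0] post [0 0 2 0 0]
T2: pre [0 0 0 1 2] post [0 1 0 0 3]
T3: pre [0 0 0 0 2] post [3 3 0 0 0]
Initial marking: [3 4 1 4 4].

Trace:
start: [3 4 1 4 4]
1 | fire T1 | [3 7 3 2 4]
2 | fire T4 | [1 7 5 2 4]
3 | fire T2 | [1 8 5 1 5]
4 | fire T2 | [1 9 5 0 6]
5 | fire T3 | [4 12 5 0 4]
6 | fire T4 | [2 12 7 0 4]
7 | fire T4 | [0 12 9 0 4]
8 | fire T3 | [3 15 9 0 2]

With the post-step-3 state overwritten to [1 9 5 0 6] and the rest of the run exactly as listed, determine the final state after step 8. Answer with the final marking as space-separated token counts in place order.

3 15 9 0 2

state after step 3 := [1 9 5 0 6]
4 | fire T2 | [1 9 5 0 6]
5 | fire T3 | [4 12 5 0 4]
6 | fire T4 | [2 12 7 0 4]
7 | fire T4 | [0 12 9 0 4]
8 | fire T3 | [3 15 9 0 2]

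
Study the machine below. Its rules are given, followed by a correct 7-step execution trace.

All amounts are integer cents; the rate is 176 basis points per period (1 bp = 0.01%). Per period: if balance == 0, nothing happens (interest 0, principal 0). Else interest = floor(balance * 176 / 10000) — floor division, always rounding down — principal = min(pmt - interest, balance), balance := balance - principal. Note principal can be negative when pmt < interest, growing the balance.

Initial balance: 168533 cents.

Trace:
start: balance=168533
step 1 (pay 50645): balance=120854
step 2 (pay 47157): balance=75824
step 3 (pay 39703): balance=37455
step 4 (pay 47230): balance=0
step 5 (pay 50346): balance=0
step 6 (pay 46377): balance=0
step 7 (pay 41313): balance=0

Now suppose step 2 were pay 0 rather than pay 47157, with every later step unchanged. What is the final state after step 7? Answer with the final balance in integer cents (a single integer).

0

(re-executing from step 2 with the substitution; state before step 2: balance=120854)
step 2 (pay 0): balance=122981
step 3 (pay 39703): balance=85442
step 4 (pay 47230): balance=39715
step 5 (pay 50346): balance=0
step 6 (pay 46377): balance=0
step 7 (pay 41313): balance=0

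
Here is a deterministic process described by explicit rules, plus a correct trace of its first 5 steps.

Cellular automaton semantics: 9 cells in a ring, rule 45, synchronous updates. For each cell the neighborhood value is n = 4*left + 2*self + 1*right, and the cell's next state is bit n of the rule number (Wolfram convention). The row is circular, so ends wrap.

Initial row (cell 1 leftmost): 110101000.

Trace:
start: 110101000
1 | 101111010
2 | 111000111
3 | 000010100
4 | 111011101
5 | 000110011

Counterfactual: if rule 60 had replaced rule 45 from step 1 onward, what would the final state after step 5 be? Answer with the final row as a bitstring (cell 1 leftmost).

(re-executing steps 1..5 under rule 60; state before step 1: 110101000)
1 | 101111100
2 | 111000010
3 | 100100011
4 | 010110010
5 | 011101011

011101011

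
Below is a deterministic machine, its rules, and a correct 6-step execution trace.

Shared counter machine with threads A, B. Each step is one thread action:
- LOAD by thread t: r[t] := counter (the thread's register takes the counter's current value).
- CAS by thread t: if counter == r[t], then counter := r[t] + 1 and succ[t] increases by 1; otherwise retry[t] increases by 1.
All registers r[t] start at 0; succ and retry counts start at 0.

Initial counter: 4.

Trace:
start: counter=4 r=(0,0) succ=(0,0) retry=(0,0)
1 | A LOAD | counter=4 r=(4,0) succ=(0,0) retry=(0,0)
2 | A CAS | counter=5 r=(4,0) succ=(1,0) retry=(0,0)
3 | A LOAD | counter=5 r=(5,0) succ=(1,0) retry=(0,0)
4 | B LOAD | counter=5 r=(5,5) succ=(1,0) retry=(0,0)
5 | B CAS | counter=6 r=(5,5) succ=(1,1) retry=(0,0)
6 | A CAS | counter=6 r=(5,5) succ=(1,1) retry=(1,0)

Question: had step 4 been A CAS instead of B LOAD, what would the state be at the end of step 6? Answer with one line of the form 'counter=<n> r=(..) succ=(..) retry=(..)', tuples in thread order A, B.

counter=6 r=(5,0) succ=(2,0) retry=(1,1)

(re-executing from step 4 with the substitution; state before step 4: counter=5 r=(5,0) succ=(1,0) retry=(0,0))
4 | A CAS | counter=6 r=(5,0) succ=(2,0) retry=(0,0)
5 | B CAS | counter=6 r=(5,0) succ=(2,0) retry=(0,1)
6 | A CAS | counter=6 r=(5,0) succ=(2,0) retry=(1,1)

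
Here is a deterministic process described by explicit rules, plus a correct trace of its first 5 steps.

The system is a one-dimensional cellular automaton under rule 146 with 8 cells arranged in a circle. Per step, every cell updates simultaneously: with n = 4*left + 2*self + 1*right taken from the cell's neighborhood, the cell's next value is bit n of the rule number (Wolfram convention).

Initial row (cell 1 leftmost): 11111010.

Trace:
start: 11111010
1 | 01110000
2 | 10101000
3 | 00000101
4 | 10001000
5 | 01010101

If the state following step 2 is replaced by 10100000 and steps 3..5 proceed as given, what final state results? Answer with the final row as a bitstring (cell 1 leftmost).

state after step 2 := 10100000
3 | 00010001
4 | 10101010
5 | 00000000

00000000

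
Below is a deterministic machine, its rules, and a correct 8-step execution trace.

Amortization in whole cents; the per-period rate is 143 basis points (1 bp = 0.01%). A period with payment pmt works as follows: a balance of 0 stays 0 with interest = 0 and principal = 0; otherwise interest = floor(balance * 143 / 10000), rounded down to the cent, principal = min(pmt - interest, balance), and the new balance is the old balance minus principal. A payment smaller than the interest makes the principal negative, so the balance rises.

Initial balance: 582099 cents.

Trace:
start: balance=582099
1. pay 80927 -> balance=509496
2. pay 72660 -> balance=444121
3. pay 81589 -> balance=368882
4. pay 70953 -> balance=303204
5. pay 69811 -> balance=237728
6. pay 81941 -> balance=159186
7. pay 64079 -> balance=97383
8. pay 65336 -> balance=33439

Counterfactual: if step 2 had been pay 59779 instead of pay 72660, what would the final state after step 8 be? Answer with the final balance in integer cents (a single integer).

47466

(re-executing from step 2 with the substitution; state before step 2: balance=509496)
2. pay 59779 -> balance=457002
3. pay 81589 -> balance=381948
4. pay 70953 -> balance=316456
5. pay 69811 -> balance=251170
6. pay 81941 -> balance=172820
7. pay 64079 -> balance=111212
8. pay 65336 -> balance=47466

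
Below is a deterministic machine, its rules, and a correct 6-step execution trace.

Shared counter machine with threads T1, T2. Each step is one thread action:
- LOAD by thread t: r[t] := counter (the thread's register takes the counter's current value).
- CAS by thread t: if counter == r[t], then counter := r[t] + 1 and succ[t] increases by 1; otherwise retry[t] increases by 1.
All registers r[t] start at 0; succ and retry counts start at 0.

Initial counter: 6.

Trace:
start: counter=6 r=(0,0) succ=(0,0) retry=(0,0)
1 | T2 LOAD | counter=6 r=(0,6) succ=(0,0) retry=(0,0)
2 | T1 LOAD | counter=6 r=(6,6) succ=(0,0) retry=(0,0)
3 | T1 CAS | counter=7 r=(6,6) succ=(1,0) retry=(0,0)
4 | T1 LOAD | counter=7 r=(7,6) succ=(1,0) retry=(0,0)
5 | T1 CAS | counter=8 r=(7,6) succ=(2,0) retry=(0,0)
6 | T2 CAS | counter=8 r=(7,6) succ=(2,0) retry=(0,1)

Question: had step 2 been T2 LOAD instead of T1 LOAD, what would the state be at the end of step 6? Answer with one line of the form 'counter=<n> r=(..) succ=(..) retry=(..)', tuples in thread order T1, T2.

(re-executing from step 2 with the substitution; state before step 2: counter=6 r=(0,6) succ=(0,0) retry=(0,0))
2 | T2 LOAD | counter=6 r=(0,6) succ=(0,0) retry=(0,0)
3 | T1 CAS | counter=6 r=(0,6) succ=(0,0) retry=(1,0)
4 | T1 LOAD | counter=6 r=(6,6) succ=(0,0) retry=(1,0)
5 | T1 CAS | counter=7 r=(6,6) succ=(1,0) retry=(1,0)
6 | T2 CAS | counter=7 r=(6,6) succ=(1,0) retry=(1,1)

counter=7 r=(6,6) succ=(1,0) retry=(1,1)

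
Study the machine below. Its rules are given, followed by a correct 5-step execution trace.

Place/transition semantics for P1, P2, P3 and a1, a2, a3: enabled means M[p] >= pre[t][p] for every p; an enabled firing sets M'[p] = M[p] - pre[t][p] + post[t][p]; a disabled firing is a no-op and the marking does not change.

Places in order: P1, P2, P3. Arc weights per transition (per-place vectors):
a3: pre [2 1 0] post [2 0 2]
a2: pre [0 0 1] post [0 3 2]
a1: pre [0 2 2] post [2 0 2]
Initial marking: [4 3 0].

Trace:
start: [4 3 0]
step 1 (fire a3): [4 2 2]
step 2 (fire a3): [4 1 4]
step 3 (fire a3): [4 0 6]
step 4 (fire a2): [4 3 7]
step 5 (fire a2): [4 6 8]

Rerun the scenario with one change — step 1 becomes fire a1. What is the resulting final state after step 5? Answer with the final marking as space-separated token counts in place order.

(re-executing from step 1 with the substitution; state before step 1: [4 3 0])
step 1 (fire a1): [4 3 0]
step 2 (fire a3): [4 2 2]
step 3 (fire a3): [4 1 4]
step 4 (fire a2): [4 4 5]
step 5 (fire a2): [4 7 6]

4 7 6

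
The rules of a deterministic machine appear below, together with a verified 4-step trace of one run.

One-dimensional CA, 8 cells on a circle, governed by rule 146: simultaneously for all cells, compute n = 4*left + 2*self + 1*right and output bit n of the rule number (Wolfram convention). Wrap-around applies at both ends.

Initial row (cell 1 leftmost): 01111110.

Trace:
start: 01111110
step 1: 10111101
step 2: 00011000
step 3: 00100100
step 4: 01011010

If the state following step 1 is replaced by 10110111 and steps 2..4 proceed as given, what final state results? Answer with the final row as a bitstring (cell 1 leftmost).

state after step 1 := 10110111
step 2: 00000011
step 3: 10000100
step 4: 01001011

01001011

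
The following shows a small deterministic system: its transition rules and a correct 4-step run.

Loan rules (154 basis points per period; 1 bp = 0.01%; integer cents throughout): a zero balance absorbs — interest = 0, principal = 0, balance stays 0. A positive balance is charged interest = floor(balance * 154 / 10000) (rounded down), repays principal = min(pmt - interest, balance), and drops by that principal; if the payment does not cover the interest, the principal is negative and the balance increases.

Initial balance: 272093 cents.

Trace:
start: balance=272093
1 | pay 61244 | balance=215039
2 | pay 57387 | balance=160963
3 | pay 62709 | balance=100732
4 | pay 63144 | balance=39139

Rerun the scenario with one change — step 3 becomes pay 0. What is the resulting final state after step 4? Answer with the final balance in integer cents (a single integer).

102813

(re-executing from step 3 with the substitution; state before step 3: balance=160963)
3 | pay 0 | balance=163441
4 | pay 63144 | balance=102813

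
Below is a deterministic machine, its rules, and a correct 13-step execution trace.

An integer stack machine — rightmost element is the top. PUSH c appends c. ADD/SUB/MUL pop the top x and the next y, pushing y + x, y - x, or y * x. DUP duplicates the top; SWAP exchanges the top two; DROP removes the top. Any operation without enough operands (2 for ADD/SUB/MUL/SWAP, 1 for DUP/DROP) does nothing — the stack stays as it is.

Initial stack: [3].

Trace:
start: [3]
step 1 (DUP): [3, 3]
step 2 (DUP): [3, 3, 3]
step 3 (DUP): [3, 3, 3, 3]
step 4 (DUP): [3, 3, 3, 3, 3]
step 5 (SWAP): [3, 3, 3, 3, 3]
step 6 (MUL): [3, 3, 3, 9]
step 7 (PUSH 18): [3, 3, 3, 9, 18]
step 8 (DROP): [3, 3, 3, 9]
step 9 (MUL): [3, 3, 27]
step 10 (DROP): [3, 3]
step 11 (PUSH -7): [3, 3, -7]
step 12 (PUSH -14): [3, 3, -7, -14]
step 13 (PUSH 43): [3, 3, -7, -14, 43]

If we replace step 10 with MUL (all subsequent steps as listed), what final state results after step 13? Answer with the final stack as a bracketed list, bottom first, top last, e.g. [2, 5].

[3, 81, -7, -14, 43]

(re-executing from step 10 with the substitution; state before step 10: [3, 3, 27])
step 10 (MUL): [3, 81]
step 11 (PUSH -7): [3, 81, -7]
step 12 (PUSH -14): [3, 81, -7, -14]
step 13 (PUSH 43): [3, 81, -7, -14, 43]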